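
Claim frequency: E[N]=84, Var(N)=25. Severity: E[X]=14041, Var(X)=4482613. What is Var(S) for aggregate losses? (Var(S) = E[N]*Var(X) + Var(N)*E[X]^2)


Var(S) = E[N]*Var(X) + Var(N)*E[X]^2
= 84*4482613 + 25*14041^2
= 376539492 + 4928742025
= 5.3053e+09


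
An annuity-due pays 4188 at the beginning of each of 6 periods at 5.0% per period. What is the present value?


PV_due = PMT * (1-(1+i)^(-n))/i * (1+i)
PV_immediate = 21256.9984
PV_due = 21256.9984 * 1.05
= 22319.8483


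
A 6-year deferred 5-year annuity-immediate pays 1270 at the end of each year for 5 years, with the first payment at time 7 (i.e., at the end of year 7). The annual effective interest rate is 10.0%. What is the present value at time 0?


PV at time 6 of the 5-year annuity-immediate:
a_n = 1270 * (1-(1+0.1)^(-5))/0.1 = 4814.2992
Discount back 6 years to time 0:
PV = 4814.2992 * (1+0.1)^(-6)
= 4814.2992 * 0.564474
= 2717.5464


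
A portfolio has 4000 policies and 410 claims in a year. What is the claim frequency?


frequency = claims / policies
= 410 / 4000
= 0.1025


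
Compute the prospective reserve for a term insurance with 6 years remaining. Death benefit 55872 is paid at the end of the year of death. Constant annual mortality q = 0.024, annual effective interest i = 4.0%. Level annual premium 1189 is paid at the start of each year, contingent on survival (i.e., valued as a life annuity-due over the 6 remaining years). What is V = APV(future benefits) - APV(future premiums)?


v = 1/(1+i) = 0.961538
APV(future benefits) per unit = sum_{k=0}^{5} k_p_x * q * v^(k+1) = 0.118829
APV(future benefits) = 55872 * 0.118829 = 6639.2081
Life annuity-due factor ä_{x:6} = sum_{k=0}^{5} k_p_x * v^k = 5.149252
APV(future premiums) = 1189 * 5.149252 = 6122.4609
V = 6639.2081 - 6122.4609
= 516.7473


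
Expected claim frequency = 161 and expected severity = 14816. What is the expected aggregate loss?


E[S] = E[N] * E[X]
= 161 * 14816
= 2.3854e+06


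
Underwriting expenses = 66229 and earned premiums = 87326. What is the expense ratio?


Expense ratio = expenses / premiums
= 66229 / 87326
= 0.7584


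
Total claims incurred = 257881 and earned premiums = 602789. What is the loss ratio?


Loss ratio = claims / premiums
= 257881 / 602789
= 0.4278


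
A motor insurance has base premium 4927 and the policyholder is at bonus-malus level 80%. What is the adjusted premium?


adjusted = base * BM_level / 100
= 4927 * 80 / 100
= 4927 * 0.8
= 3941.6


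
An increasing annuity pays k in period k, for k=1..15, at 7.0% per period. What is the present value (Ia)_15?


(Ia)_n = sum_{k=1}^{n} k * v^k, v = 1/(1+i)
v = 0.934579
Sum computed term by term:
(Ia)_15 = 61.554


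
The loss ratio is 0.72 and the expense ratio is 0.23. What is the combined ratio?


Combined ratio = loss ratio + expense ratio
= 0.72 + 0.23
= 0.95


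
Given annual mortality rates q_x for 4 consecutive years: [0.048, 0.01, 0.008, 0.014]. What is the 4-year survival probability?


p_k = 1 - q_k for each year
Survival = product of (1 - q_k)
= 0.952 * 0.99 * 0.992 * 0.986
= 0.9219


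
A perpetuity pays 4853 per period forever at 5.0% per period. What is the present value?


PV = PMT / i
= 4853 / 0.05
= 97060.0


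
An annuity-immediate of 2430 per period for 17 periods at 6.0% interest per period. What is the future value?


FV = PMT * ((1+i)^n - 1) / i
= 2430 * ((1.06)^17 - 1) / 0.06
= 2430 * (2.692773 - 1) / 0.06
= 68557.2978


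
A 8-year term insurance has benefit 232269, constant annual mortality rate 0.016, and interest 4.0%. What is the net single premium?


NSP = benefit * sum_{k=0}^{n-1} k_p_x * q * v^(k+1)
With constant q=0.016, v=0.961538
Sum = 0.102219
NSP = 232269 * 0.102219
= 23742.1952


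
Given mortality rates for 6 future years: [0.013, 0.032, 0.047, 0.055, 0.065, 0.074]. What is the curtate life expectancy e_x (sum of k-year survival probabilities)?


e_x = sum_{k=1}^{n} k_p_x
k_p_x values:
  1_p_x = 0.987
  2_p_x = 0.955416
  3_p_x = 0.910511
  4_p_x = 0.860433
  5_p_x = 0.804505
  6_p_x = 0.744972
e_x = 5.2628


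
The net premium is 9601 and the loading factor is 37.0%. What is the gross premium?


Gross = net * (1 + loading)
= 9601 * (1 + 0.37)
= 9601 * 1.37
= 13153.37


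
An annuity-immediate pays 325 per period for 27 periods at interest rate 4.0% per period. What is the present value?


PV = PMT * (1 - (1+i)^(-n)) / i
= 325 * (1 - (1+0.04)^(-27)) / 0.04
= 325 * (1 - 0.346817) / 0.04
= 325 * 16.329586
= 5307.1154


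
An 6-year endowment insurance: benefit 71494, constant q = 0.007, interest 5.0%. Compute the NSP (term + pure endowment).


Term component = 2498.6224
Pure endowment = 6_p_x * v^6 * benefit = 0.958728 * 0.746215 * 71494 = 51148.0749
NSP = 53646.6973


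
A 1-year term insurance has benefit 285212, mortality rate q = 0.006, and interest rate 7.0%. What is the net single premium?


NSP = benefit * q * v
v = 1/(1+i) = 0.934579
NSP = 285212 * 0.006 * 0.934579
= 1599.3196


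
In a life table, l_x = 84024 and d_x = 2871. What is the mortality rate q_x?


q_x = d_x / l_x
= 2871 / 84024
= 0.0342


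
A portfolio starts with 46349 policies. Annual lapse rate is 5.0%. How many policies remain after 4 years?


remaining = initial * (1 - lapse)^years
= 46349 * (1 - 0.05)^4
= 46349 * 0.814506
= 37751.5502


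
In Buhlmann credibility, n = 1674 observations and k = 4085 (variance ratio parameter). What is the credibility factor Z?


Z = n / (n + k)
= 1674 / (1674 + 4085)
= 1674 / 5759
= 0.2907


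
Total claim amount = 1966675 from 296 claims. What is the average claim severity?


severity = total / number
= 1966675 / 296
= 6644.1723


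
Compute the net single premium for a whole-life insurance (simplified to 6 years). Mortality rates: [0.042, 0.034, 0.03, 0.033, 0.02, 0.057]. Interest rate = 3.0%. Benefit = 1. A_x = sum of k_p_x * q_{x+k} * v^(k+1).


v = 0.970874
Year 0: k_p_x=1.0, q=0.042, term=0.040777
Year 1: k_p_x=0.958, q=0.034, term=0.030702
Year 2: k_p_x=0.925428, q=0.03, term=0.025407
Year 3: k_p_x=0.897665, q=0.033, term=0.02632
Year 4: k_p_x=0.868042, q=0.02, term=0.014976
Year 5: k_p_x=0.850681, q=0.057, term=0.040609
A_x = 0.1788


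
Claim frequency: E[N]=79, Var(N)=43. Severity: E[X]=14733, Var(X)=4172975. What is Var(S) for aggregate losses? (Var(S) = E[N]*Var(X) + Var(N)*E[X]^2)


Var(S) = E[N]*Var(X) + Var(N)*E[X]^2
= 79*4172975 + 43*14733^2
= 329665025 + 9333635427
= 9.6633e+09


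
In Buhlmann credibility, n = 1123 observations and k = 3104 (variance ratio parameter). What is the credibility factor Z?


Z = n / (n + k)
= 1123 / (1123 + 3104)
= 1123 / 4227
= 0.2657


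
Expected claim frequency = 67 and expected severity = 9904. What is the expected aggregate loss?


E[S] = E[N] * E[X]
= 67 * 9904
= 663568


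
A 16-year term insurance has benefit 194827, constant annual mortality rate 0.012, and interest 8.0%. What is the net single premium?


NSP = benefit * sum_{k=0}^{n-1} k_p_x * q * v^(k+1)
With constant q=0.012, v=0.925926
Sum = 0.09905
NSP = 194827 * 0.09905
= 19297.5395


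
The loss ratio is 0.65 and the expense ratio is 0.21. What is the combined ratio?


Combined ratio = loss ratio + expense ratio
= 0.65 + 0.21
= 0.86


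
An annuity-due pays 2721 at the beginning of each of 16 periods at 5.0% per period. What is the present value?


PV_due = PMT * (1-(1+i)^(-n))/i * (1+i)
PV_immediate = 29489.571
PV_due = 29489.571 * 1.05
= 30964.0495


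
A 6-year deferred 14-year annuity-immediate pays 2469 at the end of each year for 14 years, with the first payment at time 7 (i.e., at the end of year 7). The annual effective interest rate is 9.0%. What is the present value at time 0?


PV at time 6 of the 14-year annuity-immediate:
a_n = 2469 * (1-(1+0.09)^(-14))/0.09 = 19224.0053
Discount back 6 years to time 0:
PV = 19224.0053 * (1+0.09)^(-6)
= 19224.0053 * 0.596267
= 11462.6463


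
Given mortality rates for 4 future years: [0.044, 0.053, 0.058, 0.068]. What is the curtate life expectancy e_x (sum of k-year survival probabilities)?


e_x = sum_{k=1}^{n} k_p_x
k_p_x values:
  1_p_x = 0.956
  2_p_x = 0.905332
  3_p_x = 0.852823
  4_p_x = 0.794831
e_x = 3.509


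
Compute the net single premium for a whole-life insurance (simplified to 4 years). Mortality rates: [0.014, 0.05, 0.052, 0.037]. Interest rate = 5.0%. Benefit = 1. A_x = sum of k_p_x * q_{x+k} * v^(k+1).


v = 0.952381
Year 0: k_p_x=1.0, q=0.014, term=0.013333
Year 1: k_p_x=0.986, q=0.05, term=0.044717
Year 2: k_p_x=0.9367, q=0.052, term=0.042076
Year 3: k_p_x=0.887992, q=0.037, term=0.02703
A_x = 0.1272


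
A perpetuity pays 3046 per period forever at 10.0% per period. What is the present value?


PV = PMT / i
= 3046 / 0.1
= 30460.0


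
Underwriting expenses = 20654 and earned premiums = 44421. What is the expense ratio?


Expense ratio = expenses / premiums
= 20654 / 44421
= 0.465


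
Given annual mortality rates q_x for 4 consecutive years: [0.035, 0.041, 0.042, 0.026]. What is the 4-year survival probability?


p_k = 1 - q_k for each year
Survival = product of (1 - q_k)
= 0.965 * 0.959 * 0.958 * 0.974
= 0.8635


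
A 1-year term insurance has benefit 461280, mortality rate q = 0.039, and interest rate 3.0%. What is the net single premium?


NSP = benefit * q * v
v = 1/(1+i) = 0.970874
NSP = 461280 * 0.039 * 0.970874
= 17465.9417


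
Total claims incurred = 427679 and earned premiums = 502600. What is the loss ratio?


Loss ratio = claims / premiums
= 427679 / 502600
= 0.8509


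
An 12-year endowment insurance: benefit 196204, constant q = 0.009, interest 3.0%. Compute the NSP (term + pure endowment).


Term component = 16785.8474
Pure endowment = 12_p_x * v^12 * benefit = 0.897189 * 0.70138 * 196204 = 123465.328
NSP = 140251.1754


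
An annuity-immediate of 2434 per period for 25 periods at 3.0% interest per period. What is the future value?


FV = PMT * ((1+i)^n - 1) / i
= 2434 * ((1.03)^25 - 1) / 0.03
= 2434 * (2.093778 - 1) / 0.03
= 88741.8494


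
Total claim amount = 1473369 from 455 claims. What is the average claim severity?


severity = total / number
= 1473369 / 455
= 3238.1736


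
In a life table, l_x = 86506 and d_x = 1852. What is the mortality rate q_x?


q_x = d_x / l_x
= 1852 / 86506
= 0.0214


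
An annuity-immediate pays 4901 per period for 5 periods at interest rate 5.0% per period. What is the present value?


PV = PMT * (1 - (1+i)^(-n)) / i
= 4901 * (1 - (1+0.05)^(-5)) / 0.05
= 4901 * (1 - 0.783526) / 0.05
= 4901 * 4.329477
= 21218.7652


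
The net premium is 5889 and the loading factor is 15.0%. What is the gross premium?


Gross = net * (1 + loading)
= 5889 * (1 + 0.15)
= 5889 * 1.15
= 6772.35


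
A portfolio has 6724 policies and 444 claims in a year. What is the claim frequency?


frequency = claims / policies
= 444 / 6724
= 0.066


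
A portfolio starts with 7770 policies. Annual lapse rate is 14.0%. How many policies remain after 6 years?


remaining = initial * (1 - lapse)^years
= 7770 * (1 - 0.14)^6
= 7770 * 0.404567
= 3143.4874


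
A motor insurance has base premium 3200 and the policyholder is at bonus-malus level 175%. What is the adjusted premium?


adjusted = base * BM_level / 100
= 3200 * 175 / 100
= 3200 * 1.75
= 5600.0


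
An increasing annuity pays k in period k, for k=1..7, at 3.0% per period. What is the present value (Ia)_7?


(Ia)_n = sum_{k=1}^{n} k * v^k, v = 1/(1+i)
v = 0.970874
Sum computed term by term:
(Ia)_7 = 24.185


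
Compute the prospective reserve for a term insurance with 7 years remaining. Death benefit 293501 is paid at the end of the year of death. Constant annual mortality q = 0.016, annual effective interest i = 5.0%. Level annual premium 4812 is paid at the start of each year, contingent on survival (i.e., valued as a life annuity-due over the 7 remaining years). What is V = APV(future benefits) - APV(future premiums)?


v = 1/(1+i) = 0.952381
APV(future benefits) per unit = sum_{k=0}^{6} k_p_x * q * v^(k+1) = 0.088532
APV(future benefits) = 293501 * 0.088532 = 25984.2394
Life annuity-due factor ä_{x:7} = sum_{k=0}^{6} k_p_x * v^k = 5.809914
APV(future premiums) = 4812 * 5.809914 = 27957.3085
V = 25984.2394 - 27957.3085
= -1973.0691


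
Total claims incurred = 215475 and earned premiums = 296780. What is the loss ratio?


Loss ratio = claims / premiums
= 215475 / 296780
= 0.726


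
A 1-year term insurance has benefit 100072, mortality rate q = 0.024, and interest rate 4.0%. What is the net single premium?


NSP = benefit * q * v
v = 1/(1+i) = 0.961538
NSP = 100072 * 0.024 * 0.961538
= 2309.3538


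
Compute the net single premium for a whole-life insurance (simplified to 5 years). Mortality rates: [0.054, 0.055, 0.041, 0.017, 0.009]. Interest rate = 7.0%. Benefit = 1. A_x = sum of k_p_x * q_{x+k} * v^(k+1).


v = 0.934579
Year 0: k_p_x=1.0, q=0.054, term=0.050467
Year 1: k_p_x=0.946, q=0.055, term=0.045445
Year 2: k_p_x=0.89397, q=0.041, term=0.02992
Year 3: k_p_x=0.857317, q=0.017, term=0.011119
Year 4: k_p_x=0.842743, q=0.009, term=0.005408
A_x = 0.1424


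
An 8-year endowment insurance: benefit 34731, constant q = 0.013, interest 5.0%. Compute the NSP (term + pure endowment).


Term component = 2798.1079
Pure endowment = 8_p_x * v^8 * benefit = 0.900611 * 0.676839 * 34731 = 21170.9388
NSP = 23969.0467


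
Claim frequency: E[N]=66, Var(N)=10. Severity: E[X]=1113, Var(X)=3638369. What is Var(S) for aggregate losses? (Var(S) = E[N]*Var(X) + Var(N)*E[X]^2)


Var(S) = E[N]*Var(X) + Var(N)*E[X]^2
= 66*3638369 + 10*1113^2
= 240132354 + 12387690
= 2.5252e+08


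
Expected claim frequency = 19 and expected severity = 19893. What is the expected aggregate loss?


E[S] = E[N] * E[X]
= 19 * 19893
= 377967


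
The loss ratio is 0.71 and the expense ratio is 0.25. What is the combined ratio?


Combined ratio = loss ratio + expense ratio
= 0.71 + 0.25
= 0.96


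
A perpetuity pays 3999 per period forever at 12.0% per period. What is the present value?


PV = PMT / i
= 3999 / 0.12
= 33325.0


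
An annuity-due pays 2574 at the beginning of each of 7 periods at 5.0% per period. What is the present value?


PV_due = PMT * (1-(1+i)^(-n))/i * (1+i)
PV_immediate = 14894.1251
PV_due = 14894.1251 * 1.05
= 15638.8314


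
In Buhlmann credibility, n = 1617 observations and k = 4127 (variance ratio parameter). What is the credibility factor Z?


Z = n / (n + k)
= 1617 / (1617 + 4127)
= 1617 / 5744
= 0.2815


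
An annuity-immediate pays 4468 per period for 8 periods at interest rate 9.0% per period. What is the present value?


PV = PMT * (1 - (1+i)^(-n)) / i
= 4468 * (1 - (1+0.09)^(-8)) / 0.09
= 4468 * (1 - 0.501866) / 0.09
= 4468 * 5.534819
= 24729.5718


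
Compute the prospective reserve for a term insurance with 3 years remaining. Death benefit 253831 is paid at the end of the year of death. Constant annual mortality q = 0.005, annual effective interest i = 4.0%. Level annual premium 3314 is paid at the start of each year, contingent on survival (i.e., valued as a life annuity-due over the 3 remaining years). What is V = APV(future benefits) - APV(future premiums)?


v = 1/(1+i) = 0.961538
APV(future benefits) per unit = sum_{k=0}^{2} k_p_x * q * v^(k+1) = 0.013808
APV(future benefits) = 253831 * 0.013808 = 3504.8991
Life annuity-due factor ä_{x:3} = sum_{k=0}^{2} k_p_x * v^k = 2.872065
APV(future premiums) = 3314 * 2.872065 = 9518.0219
V = 3504.8991 - 9518.0219
= -6013.1228


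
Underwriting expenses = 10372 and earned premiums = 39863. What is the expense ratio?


Expense ratio = expenses / premiums
= 10372 / 39863
= 0.2602


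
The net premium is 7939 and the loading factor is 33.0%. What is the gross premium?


Gross = net * (1 + loading)
= 7939 * (1 + 0.33)
= 7939 * 1.33
= 10558.87


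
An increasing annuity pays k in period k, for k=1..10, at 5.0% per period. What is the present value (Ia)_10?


(Ia)_n = sum_{k=1}^{n} k * v^k, v = 1/(1+i)
v = 0.952381
Sum computed term by term:
(Ia)_10 = 39.3738


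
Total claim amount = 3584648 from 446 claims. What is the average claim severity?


severity = total / number
= 3584648 / 446
= 8037.3274


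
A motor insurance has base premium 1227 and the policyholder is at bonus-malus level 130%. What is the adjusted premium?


adjusted = base * BM_level / 100
= 1227 * 130 / 100
= 1227 * 1.3
= 1595.1


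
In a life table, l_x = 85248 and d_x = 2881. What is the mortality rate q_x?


q_x = d_x / l_x
= 2881 / 85248
= 0.0338


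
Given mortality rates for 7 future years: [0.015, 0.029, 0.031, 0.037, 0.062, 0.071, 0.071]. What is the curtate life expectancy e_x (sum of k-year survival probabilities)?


e_x = sum_{k=1}^{n} k_p_x
k_p_x values:
  1_p_x = 0.985
  2_p_x = 0.956435
  3_p_x = 0.926786
  4_p_x = 0.892494
  5_p_x = 0.83716
  6_p_x = 0.777721
  7_p_x = 0.722503
e_x = 6.0981


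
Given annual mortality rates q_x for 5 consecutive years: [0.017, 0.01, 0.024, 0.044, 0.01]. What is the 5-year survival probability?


p_k = 1 - q_k for each year
Survival = product of (1 - q_k)
= 0.983 * 0.99 * 0.976 * 0.956 * 0.99
= 0.8989


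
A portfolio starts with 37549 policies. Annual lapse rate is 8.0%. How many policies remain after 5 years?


remaining = initial * (1 - lapse)^years
= 37549 * (1 - 0.08)^5
= 37549 * 0.659082
= 24747.8521


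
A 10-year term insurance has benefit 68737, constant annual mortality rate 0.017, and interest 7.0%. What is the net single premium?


NSP = benefit * sum_{k=0}^{n-1} k_p_x * q * v^(k+1)
With constant q=0.017, v=0.934579
Sum = 0.111721
NSP = 68737 * 0.111721
= 7679.3842


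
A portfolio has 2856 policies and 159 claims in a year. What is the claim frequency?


frequency = claims / policies
= 159 / 2856
= 0.0557


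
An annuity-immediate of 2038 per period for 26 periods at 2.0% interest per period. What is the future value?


FV = PMT * ((1+i)^n - 1) / i
= 2038 * ((1.02)^26 - 1) / 0.02
= 2038 * (1.673418 - 1) / 0.02
= 68621.3059


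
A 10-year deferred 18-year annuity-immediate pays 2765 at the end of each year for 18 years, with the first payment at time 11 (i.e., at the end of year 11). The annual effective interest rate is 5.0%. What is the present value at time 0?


PV at time 10 of the 18-year annuity-immediate:
a_n = 2765 * (1-(1+0.05)^(-18))/0.05 = 32321.7078
Discount back 10 years to time 0:
PV = 32321.7078 * (1+0.05)^(-10)
= 32321.7078 * 0.613913
= 19842.7248


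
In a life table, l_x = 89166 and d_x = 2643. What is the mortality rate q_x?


q_x = d_x / l_x
= 2643 / 89166
= 0.0296


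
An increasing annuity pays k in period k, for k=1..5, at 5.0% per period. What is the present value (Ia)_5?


(Ia)_n = sum_{k=1}^{n} k * v^k, v = 1/(1+i)
v = 0.952381
Sum computed term by term:
(Ia)_5 = 12.5664


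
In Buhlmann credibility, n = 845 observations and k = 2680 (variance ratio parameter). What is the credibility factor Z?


Z = n / (n + k)
= 845 / (845 + 2680)
= 845 / 3525
= 0.2397


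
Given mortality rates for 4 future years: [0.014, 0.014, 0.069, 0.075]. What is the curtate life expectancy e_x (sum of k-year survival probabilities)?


e_x = sum_{k=1}^{n} k_p_x
k_p_x values:
  1_p_x = 0.986
  2_p_x = 0.972196
  3_p_x = 0.905114
  4_p_x = 0.837231
e_x = 3.7005


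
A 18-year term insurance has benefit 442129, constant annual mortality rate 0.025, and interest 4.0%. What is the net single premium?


NSP = benefit * sum_{k=0}^{n-1} k_p_x * q * v^(k+1)
With constant q=0.025, v=0.961538
Sum = 0.264248
NSP = 442129 * 0.264248
= 116831.6056


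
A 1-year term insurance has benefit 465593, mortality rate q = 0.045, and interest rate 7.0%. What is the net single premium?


NSP = benefit * q * v
v = 1/(1+i) = 0.934579
NSP = 465593 * 0.045 * 0.934579
= 19581.014


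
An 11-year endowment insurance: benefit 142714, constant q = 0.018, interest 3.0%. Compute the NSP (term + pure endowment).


Term component = 21857.4708
Pure endowment = 11_p_x * v^11 * benefit = 0.818892 * 0.722421 * 142714 = 84427.4112
NSP = 106284.882


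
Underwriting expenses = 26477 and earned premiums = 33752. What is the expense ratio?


Expense ratio = expenses / premiums
= 26477 / 33752
= 0.7845


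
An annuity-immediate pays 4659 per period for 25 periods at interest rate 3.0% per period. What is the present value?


PV = PMT * (1 - (1+i)^(-n)) / i
= 4659 * (1 - (1+0.03)^(-25)) / 0.03
= 4659 * (1 - 0.477606) / 0.03
= 4659 * 17.413148
= 81127.8551


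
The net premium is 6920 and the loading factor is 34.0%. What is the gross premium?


Gross = net * (1 + loading)
= 6920 * (1 + 0.34)
= 6920 * 1.34
= 9272.8


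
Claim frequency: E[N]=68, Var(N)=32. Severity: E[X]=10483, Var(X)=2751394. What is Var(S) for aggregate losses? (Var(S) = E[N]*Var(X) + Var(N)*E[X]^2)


Var(S) = E[N]*Var(X) + Var(N)*E[X]^2
= 68*2751394 + 32*10483^2
= 187094792 + 3516585248
= 3.7037e+09


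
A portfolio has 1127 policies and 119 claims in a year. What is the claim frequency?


frequency = claims / policies
= 119 / 1127
= 0.1056


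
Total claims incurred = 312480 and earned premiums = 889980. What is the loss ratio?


Loss ratio = claims / premiums
= 312480 / 889980
= 0.3511


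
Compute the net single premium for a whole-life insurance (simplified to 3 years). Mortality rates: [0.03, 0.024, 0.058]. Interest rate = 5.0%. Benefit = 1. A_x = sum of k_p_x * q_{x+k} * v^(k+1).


v = 0.952381
Year 0: k_p_x=1.0, q=0.03, term=0.028571
Year 1: k_p_x=0.97, q=0.024, term=0.021116
Year 2: k_p_x=0.94672, q=0.058, term=0.047433
A_x = 0.0971


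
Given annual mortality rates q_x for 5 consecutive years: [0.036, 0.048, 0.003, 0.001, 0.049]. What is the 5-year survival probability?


p_k = 1 - q_k for each year
Survival = product of (1 - q_k)
= 0.964 * 0.952 * 0.997 * 0.999 * 0.951
= 0.8693


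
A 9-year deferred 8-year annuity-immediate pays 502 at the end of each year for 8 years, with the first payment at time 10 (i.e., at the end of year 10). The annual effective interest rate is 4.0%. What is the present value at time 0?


PV at time 9 of the 8-year annuity-immediate:
a_n = 502 * (1-(1+0.04)^(-8))/0.04 = 3379.8379
Discount back 9 years to time 0:
PV = 3379.8379 * (1+0.04)^(-9)
= 3379.8379 * 0.702587
= 2374.6293


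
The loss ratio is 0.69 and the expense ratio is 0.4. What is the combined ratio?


Combined ratio = loss ratio + expense ratio
= 0.69 + 0.4
= 1.09


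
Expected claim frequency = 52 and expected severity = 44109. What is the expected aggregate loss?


E[S] = E[N] * E[X]
= 52 * 44109
= 2.2937e+06


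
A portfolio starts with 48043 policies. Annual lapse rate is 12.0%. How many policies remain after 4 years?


remaining = initial * (1 - lapse)^years
= 48043 * (1 - 0.12)^4
= 48043 * 0.599695
= 28811.1642


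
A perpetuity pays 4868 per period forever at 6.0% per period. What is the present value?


PV = PMT / i
= 4868 / 0.06
= 81133.3333


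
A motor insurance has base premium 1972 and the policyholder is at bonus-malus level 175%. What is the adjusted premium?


adjusted = base * BM_level / 100
= 1972 * 175 / 100
= 1972 * 1.75
= 3451.0


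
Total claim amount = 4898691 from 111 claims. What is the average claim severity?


severity = total / number
= 4898691 / 111
= 44132.3514


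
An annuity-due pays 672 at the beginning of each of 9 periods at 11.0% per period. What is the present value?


PV_due = PMT * (1-(1+i)^(-n))/i * (1+i)
PV_immediate = 3720.8959
PV_due = 3720.8959 * 1.11
= 4130.1945


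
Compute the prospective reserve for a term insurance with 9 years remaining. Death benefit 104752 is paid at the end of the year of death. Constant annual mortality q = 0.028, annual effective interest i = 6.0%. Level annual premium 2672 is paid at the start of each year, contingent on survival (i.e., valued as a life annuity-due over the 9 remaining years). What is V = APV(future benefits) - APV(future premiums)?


v = 1/(1+i) = 0.943396
APV(future benefits) per unit = sum_{k=0}^{8} k_p_x * q * v^(k+1) = 0.172328
APV(future benefits) = 104752 * 0.172328 = 18051.6621
Life annuity-due factor ä_{x:9} = sum_{k=0}^{8} k_p_x * v^k = 6.523831
APV(future premiums) = 2672 * 6.523831 = 17431.6766
V = 18051.6621 - 17431.6766
= 619.9855


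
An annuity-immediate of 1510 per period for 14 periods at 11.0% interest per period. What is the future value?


FV = PMT * ((1+i)^n - 1) / i
= 1510 * ((1.11)^14 - 1) / 0.11
= 1510 * (4.310441 - 1) / 0.11
= 45443.3262


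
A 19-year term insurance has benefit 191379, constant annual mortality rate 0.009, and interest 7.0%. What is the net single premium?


NSP = benefit * sum_{k=0}^{n-1} k_p_x * q * v^(k+1)
With constant q=0.009, v=0.934579
Sum = 0.087395
NSP = 191379 * 0.087395
= 16725.5517


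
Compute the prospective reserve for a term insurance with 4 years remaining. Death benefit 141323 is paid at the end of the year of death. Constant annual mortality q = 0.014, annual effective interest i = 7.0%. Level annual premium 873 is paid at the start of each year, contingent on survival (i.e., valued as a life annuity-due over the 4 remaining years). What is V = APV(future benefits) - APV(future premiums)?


v = 1/(1+i) = 0.934579
APV(future benefits) per unit = sum_{k=0}^{3} k_p_x * q * v^(k+1) = 0.04649
APV(future benefits) = 141323 * 0.04649 = 6570.0615
Life annuity-due factor ä_{x:4} = sum_{k=0}^{3} k_p_x * v^k = 3.55314
APV(future premiums) = 873 * 3.55314 = 3101.8913
V = 6570.0615 - 3101.8913
= 3468.1702


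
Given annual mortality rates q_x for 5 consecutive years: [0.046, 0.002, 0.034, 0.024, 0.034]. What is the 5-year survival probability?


p_k = 1 - q_k for each year
Survival = product of (1 - q_k)
= 0.954 * 0.998 * 0.966 * 0.976 * 0.966
= 0.8671


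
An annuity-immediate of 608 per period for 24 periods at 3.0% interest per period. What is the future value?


FV = PMT * ((1+i)^n - 1) / i
= 608 * ((1.03)^24 - 1) / 0.03
= 608 * (2.032794 - 1) / 0.03
= 20931.2939


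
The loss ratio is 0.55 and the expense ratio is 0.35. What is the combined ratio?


Combined ratio = loss ratio + expense ratio
= 0.55 + 0.35
= 0.9


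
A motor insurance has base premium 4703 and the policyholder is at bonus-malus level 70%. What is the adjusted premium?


adjusted = base * BM_level / 100
= 4703 * 70 / 100
= 4703 * 0.7
= 3292.1


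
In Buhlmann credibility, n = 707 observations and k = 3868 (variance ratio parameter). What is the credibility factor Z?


Z = n / (n + k)
= 707 / (707 + 3868)
= 707 / 4575
= 0.1545


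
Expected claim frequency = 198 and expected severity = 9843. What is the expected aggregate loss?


E[S] = E[N] * E[X]
= 198 * 9843
= 1.9489e+06


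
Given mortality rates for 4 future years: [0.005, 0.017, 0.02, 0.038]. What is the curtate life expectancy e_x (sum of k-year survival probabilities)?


e_x = sum_{k=1}^{n} k_p_x
k_p_x values:
  1_p_x = 0.995
  2_p_x = 0.978085
  3_p_x = 0.958523
  4_p_x = 0.922099
e_x = 3.8537


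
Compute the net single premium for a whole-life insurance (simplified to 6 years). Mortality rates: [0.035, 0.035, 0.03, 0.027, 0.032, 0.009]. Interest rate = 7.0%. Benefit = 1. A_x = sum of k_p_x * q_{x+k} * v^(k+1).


v = 0.934579
Year 0: k_p_x=1.0, q=0.035, term=0.03271
Year 1: k_p_x=0.965, q=0.035, term=0.0295
Year 2: k_p_x=0.931225, q=0.03, term=0.022805
Year 3: k_p_x=0.903288, q=0.027, term=0.018606
Year 4: k_p_x=0.878899, q=0.032, term=0.020053
Year 5: k_p_x=0.850775, q=0.009, term=0.005102
A_x = 0.1288


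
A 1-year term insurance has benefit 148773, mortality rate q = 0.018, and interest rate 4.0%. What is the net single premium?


NSP = benefit * q * v
v = 1/(1+i) = 0.961538
NSP = 148773 * 0.018 * 0.961538
= 2574.9173


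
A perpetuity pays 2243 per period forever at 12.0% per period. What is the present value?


PV = PMT / i
= 2243 / 0.12
= 18691.6667


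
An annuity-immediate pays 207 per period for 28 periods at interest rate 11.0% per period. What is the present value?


PV = PMT * (1 - (1+i)^(-n)) / i
= 207 * (1 - (1+0.11)^(-28)) / 0.11
= 207 * (1 - 0.053822) / 0.11
= 207 * 8.601622
= 1780.5357


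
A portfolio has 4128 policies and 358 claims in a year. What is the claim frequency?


frequency = claims / policies
= 358 / 4128
= 0.0867


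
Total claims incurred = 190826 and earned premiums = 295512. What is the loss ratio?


Loss ratio = claims / premiums
= 190826 / 295512
= 0.6457


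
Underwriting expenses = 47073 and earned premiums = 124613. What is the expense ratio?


Expense ratio = expenses / premiums
= 47073 / 124613
= 0.3778


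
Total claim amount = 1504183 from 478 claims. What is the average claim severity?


severity = total / number
= 1504183 / 478
= 3146.8264


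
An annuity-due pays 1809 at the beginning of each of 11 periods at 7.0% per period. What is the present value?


PV_due = PMT * (1-(1+i)^(-n))/i * (1+i)
PV_immediate = 13565.1019
PV_due = 13565.1019 * 1.07
= 14514.659


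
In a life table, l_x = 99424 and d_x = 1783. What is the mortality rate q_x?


q_x = d_x / l_x
= 1783 / 99424
= 0.0179


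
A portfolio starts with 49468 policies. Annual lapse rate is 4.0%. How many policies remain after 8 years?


remaining = initial * (1 - lapse)^years
= 49468 * (1 - 0.04)^8
= 49468 * 0.72139
= 35685.6997


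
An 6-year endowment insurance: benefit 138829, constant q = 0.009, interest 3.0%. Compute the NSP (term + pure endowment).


Term component = 6623.2479
Pure endowment = 6_p_x * v^6 * benefit = 0.947201 * 0.837484 * 138829 = 110128.2591
NSP = 116751.507


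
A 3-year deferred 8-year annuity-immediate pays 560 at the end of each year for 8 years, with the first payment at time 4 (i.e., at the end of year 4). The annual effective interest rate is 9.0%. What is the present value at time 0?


PV at time 3 of the 8-year annuity-immediate:
a_n = 560 * (1-(1+0.09)^(-8))/0.09 = 3099.4987
Discount back 3 years to time 0:
PV = 3099.4987 * (1+0.09)^(-3)
= 3099.4987 * 0.772183
= 2393.3817


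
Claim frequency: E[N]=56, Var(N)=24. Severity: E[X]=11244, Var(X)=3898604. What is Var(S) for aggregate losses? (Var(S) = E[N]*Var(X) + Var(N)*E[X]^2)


Var(S) = E[N]*Var(X) + Var(N)*E[X]^2
= 56*3898604 + 24*11244^2
= 218321824 + 3034260864
= 3.2526e+09


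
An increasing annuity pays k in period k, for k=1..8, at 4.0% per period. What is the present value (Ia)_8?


(Ia)_n = sum_{k=1}^{n} k * v^k, v = 1/(1+i)
v = 0.961538
Sum computed term by term:
(Ia)_8 = 28.9133


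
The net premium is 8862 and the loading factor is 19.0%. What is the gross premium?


Gross = net * (1 + loading)
= 8862 * (1 + 0.19)
= 8862 * 1.19
= 10545.78


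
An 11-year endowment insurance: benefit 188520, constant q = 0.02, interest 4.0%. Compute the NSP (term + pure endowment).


Term component = 30154.4139
Pure endowment = 11_p_x * v^11 * benefit = 0.800731 * 0.649581 * 188520 = 98056.7583
NSP = 128211.1722


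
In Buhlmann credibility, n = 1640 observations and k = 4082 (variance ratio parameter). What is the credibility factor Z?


Z = n / (n + k)
= 1640 / (1640 + 4082)
= 1640 / 5722
= 0.2866


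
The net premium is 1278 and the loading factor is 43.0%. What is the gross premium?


Gross = net * (1 + loading)
= 1278 * (1 + 0.43)
= 1278 * 1.43
= 1827.54


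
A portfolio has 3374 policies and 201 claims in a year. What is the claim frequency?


frequency = claims / policies
= 201 / 3374
= 0.0596


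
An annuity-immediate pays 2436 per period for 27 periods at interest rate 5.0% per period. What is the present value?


PV = PMT * (1 - (1+i)^(-n)) / i
= 2436 * (1 - (1+0.05)^(-27)) / 0.05
= 2436 * (1 - 0.267848) / 0.05
= 2436 * 14.643034
= 35670.4299


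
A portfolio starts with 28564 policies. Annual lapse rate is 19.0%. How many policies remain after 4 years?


remaining = initial * (1 - lapse)^years
= 28564 * (1 - 0.19)^4
= 28564 * 0.430467
= 12295.8654


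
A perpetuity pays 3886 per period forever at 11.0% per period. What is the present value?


PV = PMT / i
= 3886 / 0.11
= 35327.2727


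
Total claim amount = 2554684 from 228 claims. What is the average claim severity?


severity = total / number
= 2554684 / 228
= 11204.7544


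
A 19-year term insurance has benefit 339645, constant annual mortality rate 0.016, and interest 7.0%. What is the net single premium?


NSP = benefit * sum_{k=0}^{n-1} k_p_x * q * v^(k+1)
With constant q=0.016, v=0.934579
Sum = 0.148182
NSP = 339645 * 0.148182
= 50329.1491


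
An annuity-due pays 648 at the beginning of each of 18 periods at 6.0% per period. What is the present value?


PV_due = PMT * (1-(1+i)^(-n))/i * (1+i)
PV_immediate = 7016.2871
PV_due = 7016.2871 * 1.06
= 7437.2643


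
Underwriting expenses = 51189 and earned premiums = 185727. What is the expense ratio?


Expense ratio = expenses / premiums
= 51189 / 185727
= 0.2756


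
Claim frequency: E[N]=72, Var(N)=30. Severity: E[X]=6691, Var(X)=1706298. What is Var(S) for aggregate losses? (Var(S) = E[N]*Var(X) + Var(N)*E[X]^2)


Var(S) = E[N]*Var(X) + Var(N)*E[X]^2
= 72*1706298 + 30*6691^2
= 122853456 + 1343084430
= 1.4659e+09


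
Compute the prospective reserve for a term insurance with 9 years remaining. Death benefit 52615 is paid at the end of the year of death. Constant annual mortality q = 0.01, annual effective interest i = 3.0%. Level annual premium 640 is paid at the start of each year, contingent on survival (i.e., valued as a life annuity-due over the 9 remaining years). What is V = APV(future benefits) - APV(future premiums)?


v = 1/(1+i) = 0.970874
APV(future benefits) per unit = sum_{k=0}^{8} k_p_x * q * v^(k+1) = 0.074966
APV(future benefits) = 52615 * 0.074966 = 3944.3505
Life annuity-due factor ä_{x:9} = sum_{k=0}^{8} k_p_x * v^k = 7.721526
APV(future premiums) = 640 * 7.721526 = 4941.7768
V = 3944.3505 - 4941.7768
= -997.4263


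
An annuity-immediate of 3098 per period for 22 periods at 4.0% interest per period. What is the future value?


FV = PMT * ((1+i)^n - 1) / i
= 3098 * ((1.04)^22 - 1) / 0.04
= 3098 * (2.369919 - 1) / 0.04
= 106100.2104


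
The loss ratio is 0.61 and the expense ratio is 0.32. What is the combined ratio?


Combined ratio = loss ratio + expense ratio
= 0.61 + 0.32
= 0.93


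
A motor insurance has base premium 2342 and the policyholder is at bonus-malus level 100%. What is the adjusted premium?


adjusted = base * BM_level / 100
= 2342 * 100 / 100
= 2342 * 1.0
= 2342.0


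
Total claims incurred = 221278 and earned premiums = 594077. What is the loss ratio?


Loss ratio = claims / premiums
= 221278 / 594077
= 0.3725


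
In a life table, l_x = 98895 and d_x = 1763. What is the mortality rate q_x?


q_x = d_x / l_x
= 1763 / 98895
= 0.0178


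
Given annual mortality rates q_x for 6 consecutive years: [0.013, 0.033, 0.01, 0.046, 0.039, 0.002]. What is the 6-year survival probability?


p_k = 1 - q_k for each year
Survival = product of (1 - q_k)
= 0.987 * 0.967 * 0.99 * 0.954 * 0.961 * 0.998
= 0.8645


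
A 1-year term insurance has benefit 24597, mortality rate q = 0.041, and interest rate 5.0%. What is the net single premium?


NSP = benefit * q * v
v = 1/(1+i) = 0.952381
NSP = 24597 * 0.041 * 0.952381
= 960.4543


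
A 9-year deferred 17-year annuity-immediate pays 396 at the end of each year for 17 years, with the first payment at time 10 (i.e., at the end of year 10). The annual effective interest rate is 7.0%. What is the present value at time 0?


PV at time 9 of the 17-year annuity-immediate:
a_n = 396 * (1-(1+0.07)^(-17))/0.07 = 3866.2363
Discount back 9 years to time 0:
PV = 3866.2363 * (1+0.07)^(-9)
= 3866.2363 * 0.543934
= 2102.9764


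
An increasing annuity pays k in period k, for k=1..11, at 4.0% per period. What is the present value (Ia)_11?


(Ia)_n = sum_{k=1}^{n} k * v^k, v = 1/(1+i)
v = 0.961538
Sum computed term by term:
(Ia)_11 = 49.1376


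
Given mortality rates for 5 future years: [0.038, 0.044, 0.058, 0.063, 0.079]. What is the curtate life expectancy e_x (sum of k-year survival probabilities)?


e_x = sum_{k=1}^{n} k_p_x
k_p_x values:
  1_p_x = 0.962
  2_p_x = 0.919672
  3_p_x = 0.866331
  4_p_x = 0.811752
  5_p_x = 0.747624
e_x = 4.3074


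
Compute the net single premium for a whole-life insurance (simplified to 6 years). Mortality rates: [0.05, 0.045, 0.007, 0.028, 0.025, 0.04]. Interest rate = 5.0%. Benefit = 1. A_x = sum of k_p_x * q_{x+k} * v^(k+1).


v = 0.952381
Year 0: k_p_x=1.0, q=0.05, term=0.047619
Year 1: k_p_x=0.95, q=0.045, term=0.038776
Year 2: k_p_x=0.90725, q=0.007, term=0.005486
Year 3: k_p_x=0.900899, q=0.028, term=0.020753
Year 4: k_p_x=0.875674, q=0.025, term=0.017153
Year 5: k_p_x=0.853782, q=0.04, term=0.025484
A_x = 0.1553


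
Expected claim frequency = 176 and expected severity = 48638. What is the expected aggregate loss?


E[S] = E[N] * E[X]
= 176 * 48638
= 8.5603e+06


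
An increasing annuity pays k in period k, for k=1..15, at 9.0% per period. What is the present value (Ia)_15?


(Ia)_n = sum_{k=1}^{n} k * v^k, v = 1/(1+i)
v = 0.917431
Sum computed term by term:
(Ia)_15 = 51.8676


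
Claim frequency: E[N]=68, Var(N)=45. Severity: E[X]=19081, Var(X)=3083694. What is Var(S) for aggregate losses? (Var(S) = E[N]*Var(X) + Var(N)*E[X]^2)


Var(S) = E[N]*Var(X) + Var(N)*E[X]^2
= 68*3083694 + 45*19081^2
= 209691192 + 16383805245
= 1.6593e+10


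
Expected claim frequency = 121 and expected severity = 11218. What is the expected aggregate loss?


E[S] = E[N] * E[X]
= 121 * 11218
= 1.3574e+06


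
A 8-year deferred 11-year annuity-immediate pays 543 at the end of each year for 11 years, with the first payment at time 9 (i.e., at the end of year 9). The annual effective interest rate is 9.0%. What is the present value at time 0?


PV at time 8 of the 11-year annuity-immediate:
a_n = 543 * (1-(1+0.09)^(-11))/0.09 = 3695.2185
Discount back 8 years to time 0:
PV = 3695.2185 * (1+0.09)^(-8)
= 3695.2185 * 0.501866
= 1854.5055


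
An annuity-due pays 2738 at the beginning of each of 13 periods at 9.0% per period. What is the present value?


PV_due = PMT * (1-(1+i)^(-n))/i * (1+i)
PV_immediate = 20499.1429
PV_due = 20499.1429 * 1.09
= 22344.0658


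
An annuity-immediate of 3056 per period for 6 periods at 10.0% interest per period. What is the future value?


FV = PMT * ((1+i)^n - 1) / i
= 3056 * ((1.1)^6 - 1) / 0.1
= 3056 * (1.771561 - 1) / 0.1
= 23578.9042


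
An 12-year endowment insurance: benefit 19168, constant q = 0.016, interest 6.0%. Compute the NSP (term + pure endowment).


Term component = 2382.8208
Pure endowment = 12_p_x * v^12 * benefit = 0.824027 * 0.496969 * 19168 = 7849.6013
NSP = 10232.4221


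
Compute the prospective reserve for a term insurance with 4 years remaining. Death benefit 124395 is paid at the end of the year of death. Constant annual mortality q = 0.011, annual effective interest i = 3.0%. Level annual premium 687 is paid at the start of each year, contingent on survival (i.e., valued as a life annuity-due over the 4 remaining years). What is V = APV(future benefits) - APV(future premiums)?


v = 1/(1+i) = 0.970874
APV(future benefits) per unit = sum_{k=0}^{3} k_p_x * q * v^(k+1) = 0.040235
APV(future benefits) = 124395 * 0.040235 = 5005.0075
Life annuity-due factor ä_{x:4} = sum_{k=0}^{3} k_p_x * v^k = 3.76744
APV(future premiums) = 687 * 3.76744 = 2588.2313
V = 5005.0075 - 2588.2313
= 2416.7762


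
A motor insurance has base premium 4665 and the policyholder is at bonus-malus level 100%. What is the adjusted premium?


adjusted = base * BM_level / 100
= 4665 * 100 / 100
= 4665 * 1.0
= 4665.0
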